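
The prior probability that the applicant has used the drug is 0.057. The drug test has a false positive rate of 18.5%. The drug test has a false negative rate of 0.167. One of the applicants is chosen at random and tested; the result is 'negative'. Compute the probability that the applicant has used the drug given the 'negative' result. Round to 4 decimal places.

Let H be the event that the applicant has used the drug. P(H) = 0.057, so P(¬H) = 0.943. With E the 'negative' result, P(E|H) = 0.167 and P(E|¬H) = 0.815.
P(E) = 0.167·0.057 + 0.815·0.943 = 0.0095190 + 0.76854 = 0.77806.
By Bayes' theorem, P(H|E) = 0.0095190 / 0.77806 = 0.0122.

P(H | E) ≈ 0.0122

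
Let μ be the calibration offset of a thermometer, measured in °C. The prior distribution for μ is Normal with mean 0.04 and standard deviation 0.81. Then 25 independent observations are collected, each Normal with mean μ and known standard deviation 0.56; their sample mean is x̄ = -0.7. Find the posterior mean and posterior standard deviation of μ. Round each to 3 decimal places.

With known σ, the Normal prior is conjugate. Weight on the data is w = (n/σ²)/(n/σ² + 1/τ₀²) = 79.7194/(79.7194+1.52416) = 0.98124.
Posterior mean = w·x̄ + (1−w)·μ₀ = 0.98124·-0.7 + 0.018760·0.04 = -0.686. Posterior variance = 1/(79.7194+1.52416) = 0.0123087, so SD = 0.111.

Posterior mean ≈ -0.686; posterior SD ≈ 0.111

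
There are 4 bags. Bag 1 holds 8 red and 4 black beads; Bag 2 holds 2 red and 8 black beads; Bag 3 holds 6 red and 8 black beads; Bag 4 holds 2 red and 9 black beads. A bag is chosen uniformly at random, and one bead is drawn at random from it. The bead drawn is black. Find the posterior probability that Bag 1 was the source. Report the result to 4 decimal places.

Tabulate prior·likelihood by source: [1] prior 0.25, lik 0.3333, product 0.08333; [2] prior 0.25, lik 0.8, product 0.2000; [3] prior 0.25, lik 0.5714, product 0.1429; [4] prior 0.25, lik 0.8182, product 0.2045.
Normalizing constant = 0.63074; the posterior for Bag 1 is its product over the sum, 0.08333/0.63074 = 0.1321.

Posterior probability ≈ 0.1321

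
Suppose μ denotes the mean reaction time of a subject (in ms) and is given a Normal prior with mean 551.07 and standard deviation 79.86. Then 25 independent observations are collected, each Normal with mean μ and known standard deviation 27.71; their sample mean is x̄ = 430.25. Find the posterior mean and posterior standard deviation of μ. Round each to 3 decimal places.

Posterior mean ≈ 430.829; posterior SD ≈ 5.529

Prior precision 1/τ₀² = 1/79.86² = 0.00015680; data precision n/σ² = 25/27.71² = 0.0325587.
Posterior precision = 0.00015680 + 0.0325587 = 0.0327155, giving posterior SD = 1/√0.0327155 = 5.529.
Posterior mean = (0.00015680·551.07 + 0.0325587·430.25) / 0.0327155 = 430.829.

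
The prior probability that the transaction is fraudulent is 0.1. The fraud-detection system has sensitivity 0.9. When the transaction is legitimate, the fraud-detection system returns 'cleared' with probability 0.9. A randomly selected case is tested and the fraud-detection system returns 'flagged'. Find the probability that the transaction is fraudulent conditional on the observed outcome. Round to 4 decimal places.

P(H | E) ≈ 0.5000

Let H be the event that the transaction is fraudulent. P(H) = 0.1, so P(¬H) = 0.9. With E the 'flagged' result, P(E|H) = 0.9 and P(E|¬H) = 0.1.
P(E) = 0.9·0.1 + 0.1·0.9 = 0.090000 + 0.090000 = 0.18000.
By Bayes' theorem, P(H|E) = 0.090000 / 0.18000 = 0.5000.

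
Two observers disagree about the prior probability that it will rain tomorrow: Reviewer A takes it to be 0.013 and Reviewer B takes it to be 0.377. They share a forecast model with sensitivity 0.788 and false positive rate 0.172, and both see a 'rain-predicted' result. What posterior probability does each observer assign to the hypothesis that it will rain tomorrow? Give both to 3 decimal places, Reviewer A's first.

P('+'|H) = 0.788, P('+'|¬H) = 0.172.
Reviewer A: numerator 0.788·0.013 = 0.010244; evidence = 0.010244+0.172·0.987 = 0.18001; posterior = 0.057.
Reviewer B: numerator 0.788·0.377 = 0.29708; evidence = 0.29708+0.172·0.623 = 0.40423; posterior = 0.735.

Reviewer A: 0.057; Reviewer B: 0.735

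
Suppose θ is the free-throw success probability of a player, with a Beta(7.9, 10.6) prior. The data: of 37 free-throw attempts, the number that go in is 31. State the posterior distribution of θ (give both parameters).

The binomial likelihood is conjugate to the Beta prior: with 31 successes and 6 failures, the posterior is Beta(7.9+31, 10.6+6) = Beta(38.9, 16.6).

Posterior: Beta(38.9, 16.6)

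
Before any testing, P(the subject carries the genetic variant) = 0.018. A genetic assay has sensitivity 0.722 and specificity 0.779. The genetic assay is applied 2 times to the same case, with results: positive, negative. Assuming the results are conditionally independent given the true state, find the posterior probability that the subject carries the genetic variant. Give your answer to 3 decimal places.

Posterior P(H) ≈ 0.021

With H the event that the subject carries the genetic variant, the joint likelihood of the observed sequence is P(data|H) = 0.722·0.278 = 0.20072 and P(data|¬H) = 0.221·0.779 = 0.17216.
Bayes: P(H|data) = 0.018·0.20072 / (0.018·0.20072 + 0.982·0.17216) = 0.0036129/0.17267 = 0.0209.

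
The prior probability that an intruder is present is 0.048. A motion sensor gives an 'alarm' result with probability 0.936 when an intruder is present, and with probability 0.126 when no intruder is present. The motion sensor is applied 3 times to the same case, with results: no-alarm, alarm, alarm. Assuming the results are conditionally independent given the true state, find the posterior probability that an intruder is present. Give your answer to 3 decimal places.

Posterior P(H) ≈ 0.169

With H the event that an intruder is present, the joint likelihood of the observed sequence is P(data|H) = 0.064·0.936·0.936 = 0.056070 and P(data|¬H) = 0.874·0.126·0.126 = 0.013876.
Bayes: P(H|data) = 0.048·0.056070 / (0.048·0.056070 + 0.952·0.013876) = 0.0026914/0.015901 = 0.1693.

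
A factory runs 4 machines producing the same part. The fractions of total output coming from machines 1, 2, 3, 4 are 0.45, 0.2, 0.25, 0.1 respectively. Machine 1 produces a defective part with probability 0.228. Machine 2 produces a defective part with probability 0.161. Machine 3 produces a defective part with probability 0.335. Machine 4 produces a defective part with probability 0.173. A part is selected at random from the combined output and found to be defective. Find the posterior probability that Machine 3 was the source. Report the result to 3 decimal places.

Posterior probability ≈ 0.355

Tabulate prior·likelihood by source: [1] prior 0.45, lik 0.228, product 0.1026; [2] prior 0.2, lik 0.161, product 0.03220; [3] prior 0.25, lik 0.335, product 0.08375; [4] prior 0.1, lik 0.173, product 0.01730.
Normalizing constant = 0.23585; the posterior for Machine 3 is its product over the sum, 0.08375/0.23585 = 0.355.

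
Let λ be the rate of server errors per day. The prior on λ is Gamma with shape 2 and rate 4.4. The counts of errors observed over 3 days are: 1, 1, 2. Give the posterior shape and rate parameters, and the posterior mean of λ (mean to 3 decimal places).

Posterior: Gamma(shape=6, rate=7.4); mean ≈ 0.811

The Poisson likelihood adds the total count to the shape and the number of exposure periods to the rate. Here ∑xᵢ = 4 and n = 3, so shape 2→6 and rate 4.4→7.4.
E[λ | data] = 6/7.4 = 0.811.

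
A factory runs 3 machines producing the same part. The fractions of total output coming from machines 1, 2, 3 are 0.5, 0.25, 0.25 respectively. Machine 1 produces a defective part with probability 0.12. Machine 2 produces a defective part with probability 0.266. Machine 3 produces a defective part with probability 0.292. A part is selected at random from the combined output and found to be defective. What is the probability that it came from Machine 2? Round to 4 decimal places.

P(defective|M1) = 0.12; P(defective|M2) = 0.266; P(defective|M3) = 0.292.
Prior × likelihood for each source: 0.5·0.12=0.06000, 0.25·0.266=0.06650, 0.25·0.292=0.07300. Summing gives P(defective) = 0.19950.
P(Machine 2 | defective) = 0.06650 / 0.19950 = 0.3333.

Posterior probability ≈ 0.3333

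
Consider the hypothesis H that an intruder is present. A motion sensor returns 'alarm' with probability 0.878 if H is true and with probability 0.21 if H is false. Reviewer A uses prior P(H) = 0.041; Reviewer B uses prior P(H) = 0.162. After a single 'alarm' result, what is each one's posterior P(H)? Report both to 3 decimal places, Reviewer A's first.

Reviewer A: 0.152; Reviewer B: 0.447

P('+'|H) = 0.878, P('+'|¬H) = 0.21.
Reviewer A: numerator 0.878·0.041 = 0.035998; evidence = 0.035998+0.21·0.959 = 0.23739; posterior = 0.152.
Reviewer B: numerator 0.878·0.162 = 0.14224; evidence = 0.14224+0.21·0.838 = 0.31822; posterior = 0.447.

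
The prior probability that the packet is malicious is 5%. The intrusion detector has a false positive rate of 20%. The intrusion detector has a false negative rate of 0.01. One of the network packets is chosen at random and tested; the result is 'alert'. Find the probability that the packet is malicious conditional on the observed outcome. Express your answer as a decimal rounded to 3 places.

Let H be the event that the packet is malicious. P(H) = 0.05, so P(¬H) = 0.95. With E the 'alert' result, P(E|H) = 0.99 and P(E|¬H) = 0.2.
P(E) = 0.99·0.05 + 0.2·0.95 = 0.049500 + 0.19000 = 0.23950.
By Bayes' theorem, P(H|E) = 0.049500 / 0.23950 = 0.207.

P(H | E) ≈ 0.207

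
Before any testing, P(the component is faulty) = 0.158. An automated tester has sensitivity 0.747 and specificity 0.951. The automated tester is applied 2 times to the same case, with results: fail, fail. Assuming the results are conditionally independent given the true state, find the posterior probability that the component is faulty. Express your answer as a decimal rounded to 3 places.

Posterior P(H) ≈ 0.978

Let H be the event that the component is faulty; start with P(H) = 0.158. P('fail'|H) = 0.747, P('fail'|¬H) = 0.049.
Update on result 1 ('fail'): P(H) ← 0.747·0.1580 / (0.747·0.1580 + 0.049·0.8420) = 0.11803/0.15928 = 0.7410.
Update on result 2 ('fail'): P(H) ← 0.747·0.7410 / (0.747·0.7410 + 0.049·0.2590) = 0.55351/0.56620 = 0.9776.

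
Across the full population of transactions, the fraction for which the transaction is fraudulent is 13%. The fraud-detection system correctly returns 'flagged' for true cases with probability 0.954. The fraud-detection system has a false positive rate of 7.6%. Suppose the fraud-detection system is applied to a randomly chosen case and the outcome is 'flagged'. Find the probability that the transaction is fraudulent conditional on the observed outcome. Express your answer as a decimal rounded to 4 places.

Let H be the event that the transaction is fraudulent. P(H) = 0.13, so P(¬H) = 0.87. With E the 'flagged' result, P(E|H) = 0.954 and P(E|¬H) = 0.076.
P(E) = 0.954·0.13 + 0.076·0.87 = 0.12402 + 0.066120 = 0.19014.
By Bayes' theorem, P(H|E) = 0.12402 / 0.19014 = 0.6523.

P(H | E) ≈ 0.6523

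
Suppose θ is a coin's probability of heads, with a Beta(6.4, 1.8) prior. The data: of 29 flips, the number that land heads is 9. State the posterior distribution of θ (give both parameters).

Posterior: Beta(15.4, 21.8)

Observing 9 successes and 20 failures updates Beta(6.4, 1.8) by adding the success and failure counts to the two shape parameters: α = 6.4+9 = 15.4, β = 1.8+20 = 21.8.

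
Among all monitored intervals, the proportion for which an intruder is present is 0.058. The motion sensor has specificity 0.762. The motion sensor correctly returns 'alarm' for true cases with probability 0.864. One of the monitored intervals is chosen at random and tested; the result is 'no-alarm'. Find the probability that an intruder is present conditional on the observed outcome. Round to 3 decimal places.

P(H | E) ≈ 0.011

Write H for 'an intruder is present'. Prior odds H:¬H = 0.058/0.942 = 0.061571. For the 'no-alarm' outcome, the likelihood ratio is 0.136/0.762 = 0.17848.
Posterior odds = 0.061571 × 0.17848 = 0.010989, so P(H|E) = 0.010989/(1+0.010989) = 0.011.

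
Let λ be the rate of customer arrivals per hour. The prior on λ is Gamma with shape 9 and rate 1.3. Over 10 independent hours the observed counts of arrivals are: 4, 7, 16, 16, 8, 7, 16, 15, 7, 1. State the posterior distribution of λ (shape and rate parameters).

Posterior: Gamma(shape=106, rate=11.3)

The Poisson likelihood adds the total count to the shape and the number of exposure periods to the rate. Here ∑xᵢ = 97 and n = 10, so shape 9→106 and rate 1.3→11.3.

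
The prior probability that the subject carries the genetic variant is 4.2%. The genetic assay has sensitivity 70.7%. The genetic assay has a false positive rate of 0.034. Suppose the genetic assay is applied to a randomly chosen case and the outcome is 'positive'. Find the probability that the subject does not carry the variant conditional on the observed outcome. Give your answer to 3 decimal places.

P(¬H | E) ≈ 0.523

Write H for 'the subject carries the genetic variant'. Prior odds H:¬H = 0.042/0.958 = 0.043841. For the 'positive' outcome, the likelihood ratio is 0.707/0.034 = 20.794.
Posterior odds = 0.043841 × 20.794 = 0.91164, so P(H|E) = 0.91164/(1+0.91164) = 0.477. Then P(¬H|E) = 1 − 0.477 = 0.523.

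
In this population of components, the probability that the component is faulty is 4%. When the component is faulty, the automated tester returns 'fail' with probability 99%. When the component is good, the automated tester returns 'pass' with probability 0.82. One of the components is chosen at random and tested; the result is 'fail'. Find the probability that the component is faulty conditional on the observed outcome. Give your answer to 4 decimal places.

Let H be the event that the component is faulty. P(H) = 0.04, so P(¬H) = 0.96. With E the 'fail' result, P(E|H) = 0.99 and P(E|¬H) = 0.18.
P(E) = 0.99·0.04 + 0.18·0.96 = 0.039600 + 0.17280 = 0.21240.
By Bayes' theorem, P(H|E) = 0.039600 / 0.21240 = 0.1864.

P(H | E) ≈ 0.1864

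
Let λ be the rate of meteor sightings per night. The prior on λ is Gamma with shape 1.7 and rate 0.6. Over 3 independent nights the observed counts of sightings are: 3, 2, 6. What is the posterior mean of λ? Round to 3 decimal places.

The Poisson likelihood adds the total count to the shape and the number of exposure periods to the rate. Here ∑xᵢ = 11 and n = 3, so shape 1.7→12.7 and rate 0.6→3.6.
Posterior mean = shape/rate = 12.7/3.6 = 3.528.

Posterior mean ≈ 3.528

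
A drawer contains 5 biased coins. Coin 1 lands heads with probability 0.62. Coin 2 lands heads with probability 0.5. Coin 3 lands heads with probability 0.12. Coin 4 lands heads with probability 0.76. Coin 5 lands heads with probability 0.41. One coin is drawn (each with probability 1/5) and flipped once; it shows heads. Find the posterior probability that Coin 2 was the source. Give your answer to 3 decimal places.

Posterior probability ≈ 0.207

Tabulate prior·likelihood by source: [1] prior 0.2, lik 0.62, product 0.1240; [2] prior 0.2, lik 0.5, product 0.1000; [3] prior 0.2, lik 0.12, product 0.02400; [4] prior 0.2, lik 0.76, product 0.1520; [5] prior 0.2, lik 0.41, product 0.08200.
Normalizing constant = 0.48200; the posterior for Coin 2 is its product over the sum, 0.1000/0.48200 = 0.207.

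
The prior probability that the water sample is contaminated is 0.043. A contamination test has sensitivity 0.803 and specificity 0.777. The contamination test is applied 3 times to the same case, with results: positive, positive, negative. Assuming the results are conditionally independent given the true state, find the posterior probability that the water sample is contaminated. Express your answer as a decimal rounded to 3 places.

Posterior P(H) ≈ 0.129

With H the event that the water sample is contaminated, the joint likelihood of the observed sequence is P(data|H) = 0.803·0.803·0.197 = 0.12703 and P(data|¬H) = 0.223·0.223·0.777 = 0.038639.
Bayes: P(H|data) = 0.043·0.12703 / (0.043·0.12703 + 0.957·0.038639) = 0.0054622/0.042440 = 0.1287.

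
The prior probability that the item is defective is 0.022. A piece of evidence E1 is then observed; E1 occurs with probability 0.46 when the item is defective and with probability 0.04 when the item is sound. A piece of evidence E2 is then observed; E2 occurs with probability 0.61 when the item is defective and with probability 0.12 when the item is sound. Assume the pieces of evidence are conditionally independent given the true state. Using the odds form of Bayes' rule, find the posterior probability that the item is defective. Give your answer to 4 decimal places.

Posterior probability ≈ 0.5680

Prior odds = 0.022/(1−0.022) = 0.022495.
Likelihood ratio for E1 = 0.46/0.04 = 11.500.
Likelihood ratio for E2 = 0.61/0.12 = 5.0833.
Posterior odds = prior odds × LR₁ × LR₂ = 1.3150.
Posterior probability = odds/(1+odds) = 1.3150/2.3150 = 0.5680.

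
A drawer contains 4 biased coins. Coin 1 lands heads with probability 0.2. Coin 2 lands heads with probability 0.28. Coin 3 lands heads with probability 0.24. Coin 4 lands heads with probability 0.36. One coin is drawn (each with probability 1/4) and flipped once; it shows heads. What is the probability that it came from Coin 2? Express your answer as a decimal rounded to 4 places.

Tabulate prior·likelihood by source: [1] prior 0.25, lik 0.2, product 0.05000; [2] prior 0.25, lik 0.28, product 0.07000; [3] prior 0.25, lik 0.24, product 0.06000; [4] prior 0.25, lik 0.36, product 0.09000.
Normalizing constant = 0.27000; the posterior for Coin 2 is its product over the sum, 0.07000/0.27000 = 0.2593.

Posterior probability ≈ 0.2593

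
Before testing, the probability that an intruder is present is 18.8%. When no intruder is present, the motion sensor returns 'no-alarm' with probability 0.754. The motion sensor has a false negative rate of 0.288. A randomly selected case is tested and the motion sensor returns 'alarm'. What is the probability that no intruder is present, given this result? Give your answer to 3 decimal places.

Write H for 'an intruder is present'. Prior odds H:¬H = 0.188/0.812 = 0.23153. For the 'alarm' outcome, the likelihood ratio is 0.712/0.246 = 2.8943.
Posterior odds = 0.23153 × 2.8943 = 0.67011, so P(H|E) = 0.67011/(1+0.67011) = 0.401. Then P(¬H|E) = 1 − 0.401 = 0.599.

P(¬H | E) ≈ 0.599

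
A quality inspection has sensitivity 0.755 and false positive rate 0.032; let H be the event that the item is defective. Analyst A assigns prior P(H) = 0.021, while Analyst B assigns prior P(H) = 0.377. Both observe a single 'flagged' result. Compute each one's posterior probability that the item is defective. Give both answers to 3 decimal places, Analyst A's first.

Analyst A: 0.336; Analyst B: 0.935

P('+'|H) = 0.755, P('+'|¬H) = 0.032.
Analyst A: numerator 0.755·0.021 = 0.015855; evidence = 0.015855+0.032·0.979 = 0.047183; posterior = 0.336.
Analyst B: numerator 0.755·0.377 = 0.28464; evidence = 0.28464+0.032·0.623 = 0.30457; posterior = 0.935.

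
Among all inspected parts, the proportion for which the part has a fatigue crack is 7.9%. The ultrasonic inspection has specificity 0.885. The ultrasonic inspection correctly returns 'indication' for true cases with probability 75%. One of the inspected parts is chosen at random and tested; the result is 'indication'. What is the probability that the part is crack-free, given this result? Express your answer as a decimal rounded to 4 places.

P(¬H | E) ≈ 0.6413

Let H be the event that the part has a fatigue crack. P(H) = 0.079, so P(¬H) = 0.921. With E the 'indication' result, P(E|H) = 0.75 and P(E|¬H) = 0.115.
P(E) = 0.75·0.079 + 0.115·0.921 = 0.059250 + 0.10592 = 0.16517.
By Bayes' theorem, P(H|E) = 0.059250 / 0.16517 = 0.3587. Hence P(¬H|E) = 1 − 0.3587 = 0.6413.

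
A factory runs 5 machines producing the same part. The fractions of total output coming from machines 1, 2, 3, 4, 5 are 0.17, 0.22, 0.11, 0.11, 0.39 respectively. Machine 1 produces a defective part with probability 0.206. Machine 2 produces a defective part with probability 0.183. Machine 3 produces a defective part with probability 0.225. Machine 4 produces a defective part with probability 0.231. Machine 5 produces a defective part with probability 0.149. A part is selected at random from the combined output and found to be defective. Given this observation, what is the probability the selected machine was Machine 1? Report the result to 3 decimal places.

Tabulate prior·likelihood by source: [1] prior 0.17, lik 0.206, product 0.03502; [2] prior 0.22, lik 0.183, product 0.04026; [3] prior 0.11, lik 0.225, product 0.02475; [4] prior 0.11, lik 0.231, product 0.02541; [5] prior 0.39, lik 0.149, product 0.05811.
Normalizing constant = 0.18355; the posterior for Machine 1 is its product over the sum, 0.03502/0.18355 = 0.191.

Posterior probability ≈ 0.191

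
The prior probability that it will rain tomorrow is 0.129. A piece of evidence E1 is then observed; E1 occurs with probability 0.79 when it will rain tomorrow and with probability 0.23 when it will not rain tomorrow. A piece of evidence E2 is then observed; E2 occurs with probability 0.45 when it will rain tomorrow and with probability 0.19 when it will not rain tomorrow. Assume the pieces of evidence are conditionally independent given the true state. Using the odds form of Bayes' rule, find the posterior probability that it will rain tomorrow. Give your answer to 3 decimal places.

Posterior probability ≈ 0.546

Prior odds = 0.129/(1−0.129) = 0.14811.
Likelihood ratio for E1 = 0.79/0.23 = 3.4348.
Likelihood ratio for E2 = 0.45/0.19 = 2.3684.
Posterior odds = prior odds × LR₁ × LR₂ = 1.2048.
Posterior probability = odds/(1+odds) = 1.2048/2.2048 = 0.546.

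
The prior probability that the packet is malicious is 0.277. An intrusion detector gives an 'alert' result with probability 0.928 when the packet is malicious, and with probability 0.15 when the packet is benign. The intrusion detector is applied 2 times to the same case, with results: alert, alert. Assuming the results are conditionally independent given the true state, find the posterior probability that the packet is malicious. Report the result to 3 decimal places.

Posterior P(H) ≈ 0.936

With H the event that the packet is malicious, the joint likelihood of the observed sequence is P(data|H) = 0.928·0.928 = 0.86118 and P(data|¬H) = 0.15·0.15 = 0.022500.
Bayes: P(H|data) = 0.277·0.86118 / (0.277·0.86118 + 0.723·0.022500) = 0.23855/0.25482 = 0.9362.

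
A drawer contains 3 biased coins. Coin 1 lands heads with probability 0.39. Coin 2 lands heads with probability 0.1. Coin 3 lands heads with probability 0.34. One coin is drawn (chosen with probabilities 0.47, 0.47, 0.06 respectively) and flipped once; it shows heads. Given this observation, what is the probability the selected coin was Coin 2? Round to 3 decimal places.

Tabulate prior·likelihood by source: [1] prior 0.47, lik 0.39, product 0.1833; [2] prior 0.47, lik 0.1, product 0.04700; [3] prior 0.06, lik 0.34, product 0.02040.
Normalizing constant = 0.25070; the posterior for Coin 2 is its product over the sum, 0.04700/0.25070 = 0.187.

Posterior probability ≈ 0.187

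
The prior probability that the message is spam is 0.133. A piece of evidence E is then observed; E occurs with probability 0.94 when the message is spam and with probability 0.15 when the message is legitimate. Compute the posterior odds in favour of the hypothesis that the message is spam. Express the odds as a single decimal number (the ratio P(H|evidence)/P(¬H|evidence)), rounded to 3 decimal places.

Posterior odds ≈ 0.961

Prior odds = 0.133/(1−0.133) = 0.15340.
Likelihood ratio for E = 0.94/0.15 = 6.2667.
Posterior odds = prior odds × LR = 0.96132.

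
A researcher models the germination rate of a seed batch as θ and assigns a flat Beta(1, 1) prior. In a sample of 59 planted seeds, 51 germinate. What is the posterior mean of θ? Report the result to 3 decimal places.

The binomial likelihood is conjugate to the Beta prior: with 51 successes and 8 failures, the posterior is Beta(1+51, 1+8) = Beta(52, 9).
Posterior mean = α/(α+β) = 52/61 = 0.852.

Posterior mean ≈ 0.852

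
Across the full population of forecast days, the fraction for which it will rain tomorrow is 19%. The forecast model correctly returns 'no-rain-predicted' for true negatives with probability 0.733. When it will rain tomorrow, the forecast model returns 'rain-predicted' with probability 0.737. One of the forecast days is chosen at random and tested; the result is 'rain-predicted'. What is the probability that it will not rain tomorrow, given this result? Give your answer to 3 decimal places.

Write H for 'it will rain tomorrow'. Prior odds H:¬H = 0.19/0.81 = 0.23457. For the 'rain-predicted' outcome, the likelihood ratio is 0.737/0.267 = 2.7603.
Posterior odds = 0.23457 × 2.7603 = 0.64748, so P(H|E) = 0.64748/(1+0.64748) = 0.393. Then P(¬H|E) = 1 − 0.393 = 0.607.

P(¬H | E) ≈ 0.607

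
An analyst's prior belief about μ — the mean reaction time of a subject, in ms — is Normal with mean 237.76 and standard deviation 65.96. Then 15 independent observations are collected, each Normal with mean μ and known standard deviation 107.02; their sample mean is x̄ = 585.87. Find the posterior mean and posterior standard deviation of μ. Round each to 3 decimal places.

With known σ, the Normal prior is conjugate. Weight on the data is w = (n/σ²)/(n/σ² + 1/τ₀²) = 0.00130967/(0.00130967+0.00022985) = 0.85070.
Posterior mean = w·x̄ + (1−w)·μ₀ = 0.85070·585.87 + 0.14930·237.76 = 533.898. Posterior variance = 1/(0.00130967+0.00022985) = 649.555, so SD = 25.486.

Posterior mean ≈ 533.898; posterior SD ≈ 25.486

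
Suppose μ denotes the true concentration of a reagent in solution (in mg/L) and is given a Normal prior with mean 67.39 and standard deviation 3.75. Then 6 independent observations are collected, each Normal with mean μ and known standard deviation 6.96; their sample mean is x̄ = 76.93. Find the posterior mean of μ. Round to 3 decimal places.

Posterior mean ≈ 73.451

Prior precision 1/τ₀² = 1/3.75² = 0.0711111; data precision n/σ² = 6/6.96² = 0.123860.
Posterior precision = 0.0711111 + 0.123860 = 0.194972.
Posterior mean = (0.0711111·67.39 + 0.123860·76.93) / 0.194972 = 73.451.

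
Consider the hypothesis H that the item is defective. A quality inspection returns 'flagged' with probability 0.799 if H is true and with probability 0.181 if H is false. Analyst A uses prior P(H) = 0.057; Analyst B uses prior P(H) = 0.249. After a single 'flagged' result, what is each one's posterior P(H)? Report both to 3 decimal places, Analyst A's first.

P('+'|H) = 0.799, P('+'|¬H) = 0.181.
Analyst A: numerator 0.799·0.057 = 0.045543; evidence = 0.045543+0.181·0.943 = 0.21623; posterior = 0.211.
Analyst B: numerator 0.799·0.249 = 0.19895; evidence = 0.19895+0.181·0.751 = 0.33488; posterior = 0.594.

Analyst A: 0.211; Analyst B: 0.594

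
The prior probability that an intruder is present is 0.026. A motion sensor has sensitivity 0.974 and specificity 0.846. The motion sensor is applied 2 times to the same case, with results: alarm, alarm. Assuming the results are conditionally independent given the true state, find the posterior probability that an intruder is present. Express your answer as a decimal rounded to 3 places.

Posterior P(H) ≈ 0.516

With H the event that an intruder is present, the joint likelihood of the observed sequence is P(data|H) = 0.974·0.974 = 0.94868 and P(data|¬H) = 0.154·0.154 = 0.023716.
Bayes: P(H|data) = 0.026·0.94868 / (0.026·0.94868 + 0.974·0.023716) = 0.024666/0.047765 = 0.5164.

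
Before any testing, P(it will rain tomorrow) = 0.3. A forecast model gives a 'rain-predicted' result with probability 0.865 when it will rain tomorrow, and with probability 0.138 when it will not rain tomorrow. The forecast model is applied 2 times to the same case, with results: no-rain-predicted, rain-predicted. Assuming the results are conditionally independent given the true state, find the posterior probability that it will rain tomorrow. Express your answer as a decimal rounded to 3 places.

With H the event that it will rain tomorrow, the joint likelihood of the observed sequence is P(data|H) = 0.135·0.865 = 0.11678 and P(data|¬H) = 0.862·0.138 = 0.11896.
Bayes: P(H|data) = 0.3·0.11678 / (0.3·0.11678 + 0.7·0.11896) = 0.035033/0.11830 = 0.2961.

Posterior P(H) ≈ 0.296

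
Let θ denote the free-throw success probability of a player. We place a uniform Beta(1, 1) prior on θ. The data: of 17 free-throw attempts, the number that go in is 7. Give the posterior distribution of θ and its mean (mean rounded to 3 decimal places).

The binomial likelihood is conjugate to the Beta prior: with 7 successes and 10 failures, the posterior is Beta(1+7, 1+10) = Beta(8, 11).
E[θ | data] = 8/(8+11) = 0.421.

Posterior: Beta(8, 11); mean ≈ 0.421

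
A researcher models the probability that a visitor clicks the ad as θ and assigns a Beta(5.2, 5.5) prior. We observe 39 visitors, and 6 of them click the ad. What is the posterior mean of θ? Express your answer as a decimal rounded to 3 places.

Posterior mean ≈ 0.225

Observing 6 successes and 33 failures updates Beta(5.2, 5.5) by adding the success and failure counts to the two shape parameters: α = 5.2+6 = 11.2, β = 5.5+33 = 38.5.
Posterior mean = α/(α+β) = 11.2/49.7 = 0.225.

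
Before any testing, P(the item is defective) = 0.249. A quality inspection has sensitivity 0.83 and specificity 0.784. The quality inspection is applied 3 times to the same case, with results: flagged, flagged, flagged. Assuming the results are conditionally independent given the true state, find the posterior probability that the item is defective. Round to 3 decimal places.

Posterior P(H) ≈ 0.950

With H the event that the item is defective, the joint likelihood of the observed sequence is P(data|H) = 0.83·0.83·0.83 = 0.57179 and P(data|¬H) = 0.216·0.216·0.216 = 0.010078.
Bayes: P(H|data) = 0.249·0.57179 / (0.249·0.57179 + 0.751·0.010078) = 0.14237/0.14994 = 0.9495.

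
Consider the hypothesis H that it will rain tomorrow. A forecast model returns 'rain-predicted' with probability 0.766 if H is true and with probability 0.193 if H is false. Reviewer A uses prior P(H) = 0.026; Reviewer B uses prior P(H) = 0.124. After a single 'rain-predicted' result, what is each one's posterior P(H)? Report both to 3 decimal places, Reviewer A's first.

P('+'|H) = 0.766, P('+'|¬H) = 0.193.
Reviewer A: numerator 0.766·0.026 = 0.019916; evidence = 0.019916+0.193·0.974 = 0.20790; posterior = 0.096.
Reviewer B: numerator 0.766·0.124 = 0.094984; evidence = 0.094984+0.193·0.876 = 0.26405; posterior = 0.360.

Reviewer A: 0.096; Reviewer B: 0.360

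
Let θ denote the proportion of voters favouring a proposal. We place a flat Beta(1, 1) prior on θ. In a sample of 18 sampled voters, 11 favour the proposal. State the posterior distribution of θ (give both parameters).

Observing 11 successes and 7 failures updates Beta(1, 1) by adding the success and failure counts to the two shape parameters: α = 1+11 = 12, β = 1+7 = 8.

Posterior: Beta(12, 8)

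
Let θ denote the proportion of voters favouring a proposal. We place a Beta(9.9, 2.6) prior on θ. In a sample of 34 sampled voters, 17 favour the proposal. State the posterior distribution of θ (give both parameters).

Posterior: Beta(26.9, 19.6)

Observing 17 successes and 17 failures updates Beta(9.9, 2.6) by adding the success and failure counts to the two shape parameters: α = 9.9+17 = 26.9, β = 2.6+17 = 19.6.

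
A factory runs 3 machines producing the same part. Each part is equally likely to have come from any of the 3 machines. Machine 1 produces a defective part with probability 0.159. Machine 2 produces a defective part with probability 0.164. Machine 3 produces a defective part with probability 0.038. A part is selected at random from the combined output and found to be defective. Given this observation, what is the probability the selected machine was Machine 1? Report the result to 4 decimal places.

P(defective|M1) = 0.159; P(defective|M2) = 0.164; P(defective|M3) = 0.038.
Prior × likelihood for each source: 0.333333·0.159=0.05300, 0.333333·0.164=0.05467, 0.333333·0.038=0.01267. Summing gives P(defective) = 0.12033.
P(Machine 1 | defective) = 0.05300 / 0.12033 = 0.4404.

Posterior probability ≈ 0.4404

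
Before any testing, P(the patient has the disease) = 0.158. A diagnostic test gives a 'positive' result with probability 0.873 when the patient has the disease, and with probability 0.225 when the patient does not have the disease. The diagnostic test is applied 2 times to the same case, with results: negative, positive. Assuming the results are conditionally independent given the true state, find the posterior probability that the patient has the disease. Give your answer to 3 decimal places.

Posterior P(H) ≈ 0.107

With H the event that the patient has the disease, the joint likelihood of the observed sequence is P(data|H) = 0.127·0.873 = 0.11087 and P(data|¬H) = 0.775·0.225 = 0.17438.
Bayes: P(H|data) = 0.158·0.11087 / (0.158·0.11087 + 0.842·0.17438) = 0.017518/0.16434 = 0.1066.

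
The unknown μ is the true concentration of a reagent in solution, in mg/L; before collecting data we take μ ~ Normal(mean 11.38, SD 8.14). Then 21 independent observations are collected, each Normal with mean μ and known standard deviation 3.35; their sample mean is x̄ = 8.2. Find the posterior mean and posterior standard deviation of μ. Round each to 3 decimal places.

Posterior mean ≈ 8.225; posterior SD ≈ 0.728

With known σ, the Normal prior is conjugate. Weight on the data is w = (n/σ²)/(n/σ² + 1/τ₀²) = 1.87124/(1.87124+0.0150922) = 0.99200.
Posterior mean = w·x̄ + (1−w)·μ₀ = 0.99200·8.2 + 0.0080008·11.38 = 8.225. Posterior variance = 1/(1.87124+0.0150922) = 0.530129, so SD = 0.728.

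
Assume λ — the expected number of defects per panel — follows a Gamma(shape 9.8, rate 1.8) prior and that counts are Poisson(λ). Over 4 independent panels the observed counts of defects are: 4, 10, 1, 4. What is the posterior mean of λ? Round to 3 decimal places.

Posterior mean ≈ 4.966

The Poisson likelihood adds the total count to the shape and the number of exposure periods to the rate. Here ∑xᵢ = 19 and n = 4, so shape 9.8→28.8 and rate 1.8→5.8.
Posterior mean = shape/rate = 28.8/5.8 = 4.966.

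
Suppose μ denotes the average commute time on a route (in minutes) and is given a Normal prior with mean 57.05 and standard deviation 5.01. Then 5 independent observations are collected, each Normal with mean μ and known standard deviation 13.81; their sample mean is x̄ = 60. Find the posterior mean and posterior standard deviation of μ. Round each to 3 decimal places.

Prior precision 1/τ₀² = 1/5.01² = 0.0398405; data precision n/σ² = 5/13.81² = 0.0262170.
Posterior precision = 0.0398405 + 0.0262170 = 0.0660575, giving posterior SD = 1/√0.0660575 = 3.891.
Posterior mean = (0.0398405·57.05 + 0.0262170·60) / 0.0660575 = 58.221.

Posterior mean ≈ 58.221; posterior SD ≈ 3.891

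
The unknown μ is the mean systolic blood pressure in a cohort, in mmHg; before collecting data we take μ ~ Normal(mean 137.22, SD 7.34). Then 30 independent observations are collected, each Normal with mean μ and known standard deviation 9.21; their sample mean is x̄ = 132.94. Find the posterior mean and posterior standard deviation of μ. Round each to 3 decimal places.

Posterior mean ≈ 133.153; posterior SD ≈ 1.639

With known σ, the Normal prior is conjugate. Weight on the data is w = (n/σ²)/(n/σ² + 1/τ₀²) = 0.353673/(0.353673+0.0185613) = 0.95014.
Posterior mean = w·x̄ + (1−w)·μ₀ = 0.95014·132.94 + 0.049864·137.22 = 133.153. Posterior variance = 1/(0.353673+0.0185613) = 2.68648, so SD = 1.639.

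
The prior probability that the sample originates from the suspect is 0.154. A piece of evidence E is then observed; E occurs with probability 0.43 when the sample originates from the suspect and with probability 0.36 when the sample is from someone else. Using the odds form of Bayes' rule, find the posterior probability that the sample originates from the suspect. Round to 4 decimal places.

Prior odds = 0.154/(1−0.154) = 0.18203.
Likelihood ratio for E = 0.43/0.36 = 1.1944.
Posterior odds = prior odds × LR = 0.21743.
Posterior probability = odds/(1+odds) = 0.21743/1.2174 = 0.1786.

Posterior probability ≈ 0.1786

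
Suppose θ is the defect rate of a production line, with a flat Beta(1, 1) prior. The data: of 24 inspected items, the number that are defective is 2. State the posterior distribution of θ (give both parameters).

Observing 2 successes and 22 failures updates Beta(1, 1) by adding the success and failure counts to the two shape parameters: α = 1+2 = 3, β = 1+22 = 23.

Posterior: Beta(3, 23)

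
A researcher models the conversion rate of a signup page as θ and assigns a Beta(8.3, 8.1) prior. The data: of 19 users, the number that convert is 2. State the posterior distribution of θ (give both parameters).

The binomial likelihood is conjugate to the Beta prior: with 2 successes and 17 failures, the posterior is Beta(8.3+2, 8.1+17) = Beta(10.3, 25.1).

Posterior: Beta(10.3, 25.1)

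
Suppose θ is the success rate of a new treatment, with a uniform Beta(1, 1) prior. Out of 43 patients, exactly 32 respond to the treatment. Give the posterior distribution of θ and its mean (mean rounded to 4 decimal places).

Observing 32 successes and 11 failures updates Beta(1, 1) by adding the success and failure counts to the two shape parameters: α = 1+32 = 33, β = 1+11 = 12.
E[θ | data] = 33/(33+12) = 0.7333.

Posterior: Beta(33, 12); mean ≈ 0.7333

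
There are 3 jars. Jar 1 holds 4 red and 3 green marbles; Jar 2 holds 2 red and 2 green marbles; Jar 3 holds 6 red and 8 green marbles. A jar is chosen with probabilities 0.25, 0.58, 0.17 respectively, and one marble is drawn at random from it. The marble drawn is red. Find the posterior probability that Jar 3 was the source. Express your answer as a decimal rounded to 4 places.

Posterior probability ≈ 0.1441

Tabulate prior·likelihood by source: [1] prior 0.25, lik 0.5714, product 0.1429; [2] prior 0.58, lik 0.5, product 0.2900; [3] prior 0.17, lik 0.4286, product 0.07286.
Normalizing constant = 0.50571; the posterior for Jar 3 is its product over the sum, 0.07286/0.50571 = 0.1441.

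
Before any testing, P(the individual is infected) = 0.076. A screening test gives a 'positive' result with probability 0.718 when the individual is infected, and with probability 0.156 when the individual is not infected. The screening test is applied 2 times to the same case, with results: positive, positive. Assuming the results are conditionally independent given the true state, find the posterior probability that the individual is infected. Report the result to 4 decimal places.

With H the event that the individual is infected, the joint likelihood of the observed sequence is P(data|H) = 0.718·0.718 = 0.51552 and P(data|¬H) = 0.156·0.156 = 0.024336.
Bayes: P(H|data) = 0.076·0.51552 / (0.076·0.51552 + 0.924·0.024336) = 0.039180/0.061666 = 0.6354.

Posterior P(H) ≈ 0.6354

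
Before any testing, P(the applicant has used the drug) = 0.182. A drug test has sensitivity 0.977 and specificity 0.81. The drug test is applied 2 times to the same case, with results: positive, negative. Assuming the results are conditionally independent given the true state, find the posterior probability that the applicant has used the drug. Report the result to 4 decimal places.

With H the event that the applicant has used the drug, the joint likelihood of the observed sequence is P(data|H) = 0.977·0.023 = 0.022471 and P(data|¬H) = 0.19·0.81 = 0.15390.
Bayes: P(H|data) = 0.182·0.022471 / (0.182·0.022471 + 0.818·0.15390) = 0.0040897/0.12998 = 0.0315.

Posterior P(H) ≈ 0.0315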